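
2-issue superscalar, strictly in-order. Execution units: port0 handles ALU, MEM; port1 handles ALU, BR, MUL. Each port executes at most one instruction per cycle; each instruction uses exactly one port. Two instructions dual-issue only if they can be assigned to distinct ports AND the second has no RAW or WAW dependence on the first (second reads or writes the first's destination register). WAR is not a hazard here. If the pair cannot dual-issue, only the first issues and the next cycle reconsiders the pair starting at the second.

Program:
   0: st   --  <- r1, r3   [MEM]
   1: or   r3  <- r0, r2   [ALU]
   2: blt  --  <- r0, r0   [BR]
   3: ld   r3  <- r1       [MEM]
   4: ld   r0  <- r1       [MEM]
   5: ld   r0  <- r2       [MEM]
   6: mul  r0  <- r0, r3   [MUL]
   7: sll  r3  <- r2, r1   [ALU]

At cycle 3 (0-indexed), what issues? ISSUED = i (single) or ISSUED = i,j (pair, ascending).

ISSUED = 5

[0] i0,i1  st/or  -- pair
[1] i2,i3  blt/ld  -- pair
[2] i4  ld  -- no-port MEM/MEM
[3] i5  ld  -- RAW+WAW r0
[4] i6,i7  mul/sll  -- pair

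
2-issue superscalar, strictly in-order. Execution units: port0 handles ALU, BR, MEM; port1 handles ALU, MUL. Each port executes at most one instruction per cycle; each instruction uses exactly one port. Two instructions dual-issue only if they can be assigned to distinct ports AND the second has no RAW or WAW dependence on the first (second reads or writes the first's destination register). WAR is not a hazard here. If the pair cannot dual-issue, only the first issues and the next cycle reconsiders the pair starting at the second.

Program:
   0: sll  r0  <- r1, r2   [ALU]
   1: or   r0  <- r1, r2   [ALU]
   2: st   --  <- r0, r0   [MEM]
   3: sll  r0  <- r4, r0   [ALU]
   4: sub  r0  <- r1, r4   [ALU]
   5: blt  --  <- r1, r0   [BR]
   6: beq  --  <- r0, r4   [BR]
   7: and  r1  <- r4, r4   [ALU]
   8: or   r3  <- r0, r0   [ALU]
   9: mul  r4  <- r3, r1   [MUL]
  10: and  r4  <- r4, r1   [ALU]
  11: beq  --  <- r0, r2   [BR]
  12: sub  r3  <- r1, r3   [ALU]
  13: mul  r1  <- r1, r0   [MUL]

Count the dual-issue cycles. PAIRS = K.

  cy0 -> i0 (sll.ALU) WAW r0
  cy1 -> i1 (or.ALU) RAW r0
  cy2 -> i2+i3 (st.MEM sll.ALU) pair
  cy3 -> i4 (sub.ALU) RAW r0
  cy4 -> i5 (blt.BR) no-port BR/BR
  cy5 -> i6+i7 (beq.BR and.ALU) pair
  cy6 -> i8 (or.ALU) RAW r3
  cy7 -> i9 (mul.MUL) RAW+WAW r4
  cy8 -> i10+i11 (and.ALU beq.BR) pair
  cy9 -> i12+i13 (sub.ALU mul.MUL) pair

PAIRS = 4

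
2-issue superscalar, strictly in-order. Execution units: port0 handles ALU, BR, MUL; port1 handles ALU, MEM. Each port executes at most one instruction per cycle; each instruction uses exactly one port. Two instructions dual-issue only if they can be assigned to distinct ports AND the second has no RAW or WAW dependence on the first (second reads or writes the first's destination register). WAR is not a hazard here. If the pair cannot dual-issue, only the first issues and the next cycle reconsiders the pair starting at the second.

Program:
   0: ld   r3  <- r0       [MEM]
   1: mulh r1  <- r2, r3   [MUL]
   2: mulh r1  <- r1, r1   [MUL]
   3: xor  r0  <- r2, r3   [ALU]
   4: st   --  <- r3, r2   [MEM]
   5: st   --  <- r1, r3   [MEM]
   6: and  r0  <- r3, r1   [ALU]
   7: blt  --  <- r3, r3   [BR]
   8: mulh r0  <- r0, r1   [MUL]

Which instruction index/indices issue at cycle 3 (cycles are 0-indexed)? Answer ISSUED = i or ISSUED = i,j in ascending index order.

[0] i0  ld  -- RAW r3
[1] i1  mulh  -- no-port MUL/MUL
[2] i2/i3  mulh+xor  -- pair
[3] i4  st  -- no-port MEM/MEM
[4] i5/i6  st+and  -- pair
[5] i7  blt  -- no-port BR/MUL
[6] i8  mulh  -- tail

ISSUED = 4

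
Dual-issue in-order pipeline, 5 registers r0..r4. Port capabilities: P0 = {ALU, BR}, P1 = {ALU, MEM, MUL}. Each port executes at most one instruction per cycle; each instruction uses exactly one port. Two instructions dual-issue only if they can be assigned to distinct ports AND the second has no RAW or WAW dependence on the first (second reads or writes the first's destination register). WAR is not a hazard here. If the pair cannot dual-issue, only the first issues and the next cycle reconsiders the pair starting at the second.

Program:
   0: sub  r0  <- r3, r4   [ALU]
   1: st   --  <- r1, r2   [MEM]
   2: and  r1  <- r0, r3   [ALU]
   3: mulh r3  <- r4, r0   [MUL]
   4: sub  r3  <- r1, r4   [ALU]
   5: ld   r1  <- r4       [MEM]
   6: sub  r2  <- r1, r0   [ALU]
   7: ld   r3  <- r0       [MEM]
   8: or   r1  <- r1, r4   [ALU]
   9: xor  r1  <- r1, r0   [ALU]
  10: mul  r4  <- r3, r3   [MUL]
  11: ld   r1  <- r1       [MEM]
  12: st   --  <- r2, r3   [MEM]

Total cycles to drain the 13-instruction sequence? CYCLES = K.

  cy0 -> i0+i1 (sub st) pair
  cy1 -> i2+i3 (and mulh) pair
  cy2 -> i4+i5 (sub ld) pair
  cy3 -> i6+i7 (sub ld) pair
  cy4 -> i8 (or) RAW+WAW r1
  cy5 -> i9+i10 (xor mul) pair
  cy6 -> i11 (ld) no-port MEM/MEM
  cy7 -> i12 (st) tail

CYCLES = 8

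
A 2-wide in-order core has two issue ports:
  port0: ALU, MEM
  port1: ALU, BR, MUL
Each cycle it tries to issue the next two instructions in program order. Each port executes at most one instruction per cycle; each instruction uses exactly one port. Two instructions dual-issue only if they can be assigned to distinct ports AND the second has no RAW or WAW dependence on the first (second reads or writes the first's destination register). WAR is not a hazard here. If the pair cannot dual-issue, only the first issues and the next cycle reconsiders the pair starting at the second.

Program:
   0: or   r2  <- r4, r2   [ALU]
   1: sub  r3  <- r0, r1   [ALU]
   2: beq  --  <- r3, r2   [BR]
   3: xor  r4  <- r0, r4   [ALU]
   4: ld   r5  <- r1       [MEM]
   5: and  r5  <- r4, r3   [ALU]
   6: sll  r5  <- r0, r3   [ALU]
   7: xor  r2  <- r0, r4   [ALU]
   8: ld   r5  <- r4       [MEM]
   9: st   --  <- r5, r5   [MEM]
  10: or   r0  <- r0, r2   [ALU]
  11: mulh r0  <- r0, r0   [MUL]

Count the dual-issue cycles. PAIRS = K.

PAIRS = 4

  cy0 -> i0+i1 (or+sub) dual
  cy1 -> i2+i3 (beq+xor) dual
  cy2 -> i4 (ld) WAW r5
  cy3 -> i5 (and) WAW r5
  cy4 -> i6+i7 (sll+xor) dual
  cy5 -> i8 (ld) no-port MEM/MEM
  cy6 -> i9+i10 (st+or) dual
  cy7 -> i11 (mulh) tail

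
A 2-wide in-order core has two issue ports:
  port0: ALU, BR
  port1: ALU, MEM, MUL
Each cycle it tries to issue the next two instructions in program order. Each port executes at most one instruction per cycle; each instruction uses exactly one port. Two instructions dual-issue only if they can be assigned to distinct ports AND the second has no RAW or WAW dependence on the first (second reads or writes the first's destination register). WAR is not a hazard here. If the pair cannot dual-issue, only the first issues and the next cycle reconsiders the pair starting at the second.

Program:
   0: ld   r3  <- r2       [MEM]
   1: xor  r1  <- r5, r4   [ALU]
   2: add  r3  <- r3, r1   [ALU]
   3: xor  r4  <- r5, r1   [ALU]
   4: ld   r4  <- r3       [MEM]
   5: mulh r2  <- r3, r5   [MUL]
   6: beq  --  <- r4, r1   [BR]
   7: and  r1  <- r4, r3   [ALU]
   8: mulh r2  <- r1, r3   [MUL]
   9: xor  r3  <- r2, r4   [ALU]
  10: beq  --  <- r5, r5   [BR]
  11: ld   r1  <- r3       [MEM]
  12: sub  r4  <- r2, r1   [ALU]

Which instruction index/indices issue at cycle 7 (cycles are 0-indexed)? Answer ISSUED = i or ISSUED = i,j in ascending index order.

  cy0 -> i0&i1 (ld xor) dual
  cy1 -> i2&i3 (add xor) dual
  cy2 -> i4 (ld) no-port MEM/MUL
  cy3 -> i5&i6 (mulh beq) dual
  cy4 -> i7 (and) RAW r1
  cy5 -> i8 (mulh) RAW r2
  cy6 -> i9&i10 (xor beq) dual
  cy7 -> i11 (ld) RAW r1
  cy8 -> i12 (sub) tail

ISSUED = 11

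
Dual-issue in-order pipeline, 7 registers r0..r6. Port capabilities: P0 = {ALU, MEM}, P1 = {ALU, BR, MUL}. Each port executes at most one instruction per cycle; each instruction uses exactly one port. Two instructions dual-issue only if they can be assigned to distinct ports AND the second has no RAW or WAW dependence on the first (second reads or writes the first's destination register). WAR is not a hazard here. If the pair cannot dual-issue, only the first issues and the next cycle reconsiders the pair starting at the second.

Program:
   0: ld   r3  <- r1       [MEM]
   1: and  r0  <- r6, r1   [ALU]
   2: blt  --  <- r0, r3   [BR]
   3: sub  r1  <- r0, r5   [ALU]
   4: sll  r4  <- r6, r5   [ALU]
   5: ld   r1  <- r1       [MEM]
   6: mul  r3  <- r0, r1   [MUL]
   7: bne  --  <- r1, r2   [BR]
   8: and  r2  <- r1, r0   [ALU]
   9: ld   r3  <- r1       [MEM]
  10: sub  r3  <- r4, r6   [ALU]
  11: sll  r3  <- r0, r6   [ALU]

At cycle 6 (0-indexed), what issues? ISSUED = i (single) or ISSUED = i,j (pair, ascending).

t=0 i0,i1:ld;and ; dual
t=1 i2,i3:blt;sub ; dual
t=2 i4,i5:sll;ld ; dual
t=3 i6:mul ; no-port MUL/BR
t=4 i7,i8:bne;and ; dual
t=5 i9:ld ; WAW r3
t=6 i10:sub ; WAW r3
t=7 i11:sll ; tail

ISSUED = 10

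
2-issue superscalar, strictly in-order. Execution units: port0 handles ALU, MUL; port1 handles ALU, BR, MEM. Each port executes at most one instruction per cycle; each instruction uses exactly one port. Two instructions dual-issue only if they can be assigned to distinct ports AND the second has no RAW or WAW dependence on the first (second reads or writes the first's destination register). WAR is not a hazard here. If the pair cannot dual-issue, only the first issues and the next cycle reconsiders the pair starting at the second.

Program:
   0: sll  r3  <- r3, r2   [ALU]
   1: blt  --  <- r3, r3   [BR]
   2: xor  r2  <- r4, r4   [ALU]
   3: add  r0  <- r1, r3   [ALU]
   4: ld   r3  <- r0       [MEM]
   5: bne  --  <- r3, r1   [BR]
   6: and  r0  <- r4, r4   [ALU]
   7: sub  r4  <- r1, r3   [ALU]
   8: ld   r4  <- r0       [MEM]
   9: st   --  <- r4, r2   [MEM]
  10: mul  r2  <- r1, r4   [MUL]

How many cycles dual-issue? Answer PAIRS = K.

  cy0 -> i0 (sll) RAW r3
  cy1 -> i1/i2 (blt+xor) pair
  cy2 -> i3 (add) RAW r0
  cy3 -> i4 (ld) no-port MEM/BR
  cy4 -> i5/i6 (bne+and) pair
  cy5 -> i7 (sub) WAW r4
  cy6 -> i8 (ld) no-port MEM/MEM
  cy7 -> i9/i10 (st+mul) pair

PAIRS = 3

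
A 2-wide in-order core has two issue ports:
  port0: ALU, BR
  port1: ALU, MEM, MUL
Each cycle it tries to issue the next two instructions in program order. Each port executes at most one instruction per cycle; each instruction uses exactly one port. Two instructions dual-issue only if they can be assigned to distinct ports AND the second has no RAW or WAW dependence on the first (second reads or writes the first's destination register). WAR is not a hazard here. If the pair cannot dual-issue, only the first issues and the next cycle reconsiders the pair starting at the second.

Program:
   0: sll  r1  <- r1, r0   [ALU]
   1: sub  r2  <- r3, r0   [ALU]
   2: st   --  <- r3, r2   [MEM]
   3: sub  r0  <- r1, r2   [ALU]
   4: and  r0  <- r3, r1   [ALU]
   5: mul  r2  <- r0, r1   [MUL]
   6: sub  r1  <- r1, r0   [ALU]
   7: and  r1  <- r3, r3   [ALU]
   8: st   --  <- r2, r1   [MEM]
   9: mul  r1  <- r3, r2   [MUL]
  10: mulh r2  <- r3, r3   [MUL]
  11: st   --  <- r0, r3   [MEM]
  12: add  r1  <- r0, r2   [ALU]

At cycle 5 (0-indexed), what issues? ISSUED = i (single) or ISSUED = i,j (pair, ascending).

ISSUED = 8

c0: i0/i1 sll.ALU+sub.ALU  dual
c1: i2/i3 st.MEM+sub.ALU  dual
c2: i4 and.ALU  RAW r0
c3: i5/i6 mul.MUL+sub.ALU  dual
c4: i7 and.ALU  RAW r1
c5: i8 st.MEM  no-port MEM/MUL
c6: i9 mul.MUL  no-port MUL/MUL
c7: i10 mulh.MUL  no-port MUL/MEM
c8: i11/i12 st.MEM+add.ALU  dual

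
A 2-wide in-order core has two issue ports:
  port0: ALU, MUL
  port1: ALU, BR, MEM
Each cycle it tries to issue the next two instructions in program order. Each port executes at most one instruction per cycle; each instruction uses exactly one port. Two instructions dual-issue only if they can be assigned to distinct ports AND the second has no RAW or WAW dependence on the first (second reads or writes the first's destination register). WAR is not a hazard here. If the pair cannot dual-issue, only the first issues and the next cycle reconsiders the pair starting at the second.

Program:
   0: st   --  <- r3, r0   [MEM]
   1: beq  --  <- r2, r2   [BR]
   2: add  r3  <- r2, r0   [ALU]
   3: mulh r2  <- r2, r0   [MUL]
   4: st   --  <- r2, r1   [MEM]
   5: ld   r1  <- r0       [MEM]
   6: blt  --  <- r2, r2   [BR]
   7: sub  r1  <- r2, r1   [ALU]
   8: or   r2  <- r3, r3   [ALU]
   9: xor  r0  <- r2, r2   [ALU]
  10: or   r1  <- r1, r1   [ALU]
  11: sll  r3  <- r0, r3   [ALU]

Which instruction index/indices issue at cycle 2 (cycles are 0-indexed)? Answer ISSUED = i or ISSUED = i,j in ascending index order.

t=0 i0:st.MEM ; no-port MEM/BR
t=1 i1+i2:beq.BR;add.ALU ; dual
t=2 i3:mulh.MUL ; RAW r2
t=3 i4:st.MEM ; no-port MEM/MEM
t=4 i5:ld.MEM ; no-port MEM/BR
t=5 i6+i7:blt.BR;sub.ALU ; dual
t=6 i8:or.ALU ; RAW r2
t=7 i9+i10:xor.ALU;or.ALU ; dual
t=8 i11:sll.ALU ; tail

ISSUED = 3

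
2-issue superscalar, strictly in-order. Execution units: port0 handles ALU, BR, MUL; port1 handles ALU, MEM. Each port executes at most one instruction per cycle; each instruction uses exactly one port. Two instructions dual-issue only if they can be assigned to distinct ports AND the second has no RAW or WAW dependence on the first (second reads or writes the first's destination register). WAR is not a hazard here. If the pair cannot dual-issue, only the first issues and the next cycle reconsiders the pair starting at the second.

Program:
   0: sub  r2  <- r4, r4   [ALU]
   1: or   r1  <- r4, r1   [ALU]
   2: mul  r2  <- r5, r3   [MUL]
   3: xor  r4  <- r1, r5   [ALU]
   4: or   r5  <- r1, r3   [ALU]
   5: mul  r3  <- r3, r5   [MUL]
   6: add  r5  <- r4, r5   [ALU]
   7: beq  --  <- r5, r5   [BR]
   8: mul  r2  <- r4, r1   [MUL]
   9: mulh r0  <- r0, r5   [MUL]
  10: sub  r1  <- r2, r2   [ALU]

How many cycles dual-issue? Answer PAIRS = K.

PAIRS = 4

t=0 i0,i1:sub.ALU or.ALU ; pair
t=1 i2,i3:mul.MUL xor.ALU ; pair
t=2 i4:or.ALU ; RAW r5
t=3 i5,i6:mul.MUL add.ALU ; pair
t=4 i7:beq.BR ; no-port BR/MUL
t=5 i8:mul.MUL ; no-port MUL/MUL
t=6 i9,i10:mulh.MUL sub.ALU ; pair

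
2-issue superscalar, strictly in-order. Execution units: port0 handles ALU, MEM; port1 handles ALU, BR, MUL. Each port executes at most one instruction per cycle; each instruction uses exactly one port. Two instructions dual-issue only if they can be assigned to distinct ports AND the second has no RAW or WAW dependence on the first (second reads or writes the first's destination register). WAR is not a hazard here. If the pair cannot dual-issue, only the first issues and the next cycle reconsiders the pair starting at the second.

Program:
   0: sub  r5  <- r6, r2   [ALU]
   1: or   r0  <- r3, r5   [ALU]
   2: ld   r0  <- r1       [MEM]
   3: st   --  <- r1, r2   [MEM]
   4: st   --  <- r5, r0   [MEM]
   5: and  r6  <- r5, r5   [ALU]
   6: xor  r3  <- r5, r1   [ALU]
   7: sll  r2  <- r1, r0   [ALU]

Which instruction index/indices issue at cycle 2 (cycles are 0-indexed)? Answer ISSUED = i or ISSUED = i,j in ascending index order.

ISSUED = 2

[0] i0  sub.ALU  -- RAW r5
[1] i1  or.ALU  -- WAW r0
[2] i2  ld.MEM  -- no-port MEM/MEM
[3] i3  st.MEM  -- no-port MEM/MEM
[4] i4,i5  st.MEM+and.ALU  -- dual
[5] i6,i7  xor.ALU+sll.ALU  -- dual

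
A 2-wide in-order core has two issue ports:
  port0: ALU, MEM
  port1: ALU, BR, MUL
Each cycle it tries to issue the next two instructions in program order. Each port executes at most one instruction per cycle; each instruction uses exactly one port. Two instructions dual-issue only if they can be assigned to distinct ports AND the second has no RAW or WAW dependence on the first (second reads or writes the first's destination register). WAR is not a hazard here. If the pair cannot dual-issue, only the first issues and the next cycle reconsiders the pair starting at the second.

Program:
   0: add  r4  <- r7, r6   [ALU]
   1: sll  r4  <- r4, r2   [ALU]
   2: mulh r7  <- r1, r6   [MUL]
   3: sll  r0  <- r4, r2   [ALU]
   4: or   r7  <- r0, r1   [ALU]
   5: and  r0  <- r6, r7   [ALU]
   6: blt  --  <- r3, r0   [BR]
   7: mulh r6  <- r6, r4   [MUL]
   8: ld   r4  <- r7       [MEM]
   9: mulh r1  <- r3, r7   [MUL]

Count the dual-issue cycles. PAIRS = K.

#0 head=0: add.ALU i0 RAW+WAW r4
#1 head=1: sll.ALU mulh.MUL i1/i2 dual
#2 head=3: sll.ALU i3 RAW r0
#3 head=4: or.ALU i4 RAW r7
#4 head=5: and.ALU i5 RAW r0
#5 head=6: blt.BR i6 no-port BR/MUL
#6 head=7: mulh.MUL ld.MEM i7/i8 dual
#7 head=9: mulh.MUL i9 tail

PAIRS = 2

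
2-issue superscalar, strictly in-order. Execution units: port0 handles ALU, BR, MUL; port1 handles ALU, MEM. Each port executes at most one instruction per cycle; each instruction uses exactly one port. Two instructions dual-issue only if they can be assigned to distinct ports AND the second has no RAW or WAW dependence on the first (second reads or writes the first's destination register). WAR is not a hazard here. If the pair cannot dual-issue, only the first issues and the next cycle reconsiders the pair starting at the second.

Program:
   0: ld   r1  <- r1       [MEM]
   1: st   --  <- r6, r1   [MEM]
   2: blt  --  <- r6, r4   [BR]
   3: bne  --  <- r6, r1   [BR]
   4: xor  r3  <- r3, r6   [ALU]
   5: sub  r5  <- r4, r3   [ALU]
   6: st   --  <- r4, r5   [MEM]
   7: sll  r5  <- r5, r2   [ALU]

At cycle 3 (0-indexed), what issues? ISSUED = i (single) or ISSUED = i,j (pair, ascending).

ISSUED = 5

#0 head=0: ld.MEM i0 no-port MEM/MEM
#1 head=1: st.MEM blt.BR i1,i2 dual
#2 head=3: bne.BR xor.ALU i3,i4 dual
#3 head=5: sub.ALU i5 RAW r5
#4 head=6: st.MEM sll.ALU i6,i7 dual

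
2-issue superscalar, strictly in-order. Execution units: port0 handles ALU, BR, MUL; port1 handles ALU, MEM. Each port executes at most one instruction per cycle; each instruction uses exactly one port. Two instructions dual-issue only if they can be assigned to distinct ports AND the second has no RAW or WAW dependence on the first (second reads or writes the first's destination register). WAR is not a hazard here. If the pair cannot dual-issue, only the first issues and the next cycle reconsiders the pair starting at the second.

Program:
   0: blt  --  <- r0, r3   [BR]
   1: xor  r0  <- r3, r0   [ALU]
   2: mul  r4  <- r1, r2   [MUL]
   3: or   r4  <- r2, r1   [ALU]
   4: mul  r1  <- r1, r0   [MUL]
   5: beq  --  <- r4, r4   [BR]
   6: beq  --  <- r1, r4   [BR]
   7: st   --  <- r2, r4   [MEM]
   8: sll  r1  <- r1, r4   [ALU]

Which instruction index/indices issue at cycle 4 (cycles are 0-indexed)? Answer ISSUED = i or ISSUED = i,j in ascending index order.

#0 head=0: blt.BR;xor.ALU i0/i1 2-wide
#1 head=2: mul.MUL i2 WAW r4
#2 head=3: or.ALU;mul.MUL i3/i4 2-wide
#3 head=5: beq.BR i5 no-port BR/BR
#4 head=6: beq.BR;st.MEM i6/i7 2-wide
#5 head=8: sll.ALU i8 tail

ISSUED = 6,7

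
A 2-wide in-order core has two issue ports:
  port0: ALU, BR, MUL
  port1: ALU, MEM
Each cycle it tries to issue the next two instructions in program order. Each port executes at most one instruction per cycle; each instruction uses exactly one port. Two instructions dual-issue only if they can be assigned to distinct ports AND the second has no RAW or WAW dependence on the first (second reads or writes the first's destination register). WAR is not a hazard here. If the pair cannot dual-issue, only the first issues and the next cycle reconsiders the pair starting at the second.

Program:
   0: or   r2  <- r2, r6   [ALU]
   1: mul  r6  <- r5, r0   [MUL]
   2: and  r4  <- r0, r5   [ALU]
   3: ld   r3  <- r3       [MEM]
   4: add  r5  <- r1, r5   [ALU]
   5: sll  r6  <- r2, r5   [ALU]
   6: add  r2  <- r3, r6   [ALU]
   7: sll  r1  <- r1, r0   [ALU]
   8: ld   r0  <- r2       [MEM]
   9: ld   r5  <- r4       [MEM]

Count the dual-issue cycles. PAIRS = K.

PAIRS = 3

c0: i0/i1 or mul  2-wide
c1: i2/i3 and ld  2-wide
c2: i4 add  RAW r5
c3: i5 sll  RAW r6
c4: i6/i7 add sll  2-wide
c5: i8 ld  no-port MEM/MEM
c6: i9 ld  tail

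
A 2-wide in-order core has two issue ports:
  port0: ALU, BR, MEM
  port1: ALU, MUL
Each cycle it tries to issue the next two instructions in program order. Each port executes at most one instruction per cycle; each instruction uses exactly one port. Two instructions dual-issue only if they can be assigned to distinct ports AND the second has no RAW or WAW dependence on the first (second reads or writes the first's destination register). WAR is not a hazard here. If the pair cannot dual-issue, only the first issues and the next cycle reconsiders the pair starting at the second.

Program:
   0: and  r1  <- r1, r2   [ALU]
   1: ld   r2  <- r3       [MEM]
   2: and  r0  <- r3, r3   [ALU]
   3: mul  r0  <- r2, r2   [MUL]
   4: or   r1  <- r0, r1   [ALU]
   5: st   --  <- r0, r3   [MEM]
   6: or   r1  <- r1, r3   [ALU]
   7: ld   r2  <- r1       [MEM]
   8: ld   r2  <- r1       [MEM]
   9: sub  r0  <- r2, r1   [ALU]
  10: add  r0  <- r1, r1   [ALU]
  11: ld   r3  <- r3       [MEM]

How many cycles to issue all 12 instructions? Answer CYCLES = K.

CYCLES = 9

t=0 i0+i1:and.ALU ld.MEM ; dual
t=1 i2:and.ALU ; WAW r0
t=2 i3:mul.MUL ; RAW r0
t=3 i4+i5:or.ALU st.MEM ; dual
t=4 i6:or.ALU ; RAW r1
t=5 i7:ld.MEM ; no-port MEM/MEM
t=6 i8:ld.MEM ; RAW r2
t=7 i9:sub.ALU ; WAW r0
t=8 i10+i11:add.ALU ld.MEM ; dual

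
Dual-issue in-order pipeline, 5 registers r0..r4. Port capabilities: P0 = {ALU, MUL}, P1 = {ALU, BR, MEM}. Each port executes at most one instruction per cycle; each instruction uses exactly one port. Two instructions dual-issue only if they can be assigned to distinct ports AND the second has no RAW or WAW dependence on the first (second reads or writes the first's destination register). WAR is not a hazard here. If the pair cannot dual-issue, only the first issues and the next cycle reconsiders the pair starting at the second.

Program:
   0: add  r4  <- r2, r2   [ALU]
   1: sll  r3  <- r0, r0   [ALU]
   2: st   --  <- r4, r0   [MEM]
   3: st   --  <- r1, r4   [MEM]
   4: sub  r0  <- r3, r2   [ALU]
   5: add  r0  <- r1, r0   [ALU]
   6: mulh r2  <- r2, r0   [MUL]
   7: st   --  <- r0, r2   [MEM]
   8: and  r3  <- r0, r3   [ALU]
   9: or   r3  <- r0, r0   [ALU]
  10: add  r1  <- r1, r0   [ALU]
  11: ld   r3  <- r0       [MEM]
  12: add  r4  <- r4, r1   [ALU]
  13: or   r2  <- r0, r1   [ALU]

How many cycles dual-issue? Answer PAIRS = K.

PAIRS = 5

t=0 i0/i1:add.ALU+sll.ALU ; dual
t=1 i2:st.MEM ; no-port MEM/MEM
t=2 i3/i4:st.MEM+sub.ALU ; dual
t=3 i5:add.ALU ; RAW r0
t=4 i6:mulh.MUL ; RAW r2
t=5 i7/i8:st.MEM+and.ALU ; dual
t=6 i9/i10:or.ALU+add.ALU ; dual
t=7 i11/i12:ld.MEM+add.ALU ; dual
t=8 i13:or.ALU ; tail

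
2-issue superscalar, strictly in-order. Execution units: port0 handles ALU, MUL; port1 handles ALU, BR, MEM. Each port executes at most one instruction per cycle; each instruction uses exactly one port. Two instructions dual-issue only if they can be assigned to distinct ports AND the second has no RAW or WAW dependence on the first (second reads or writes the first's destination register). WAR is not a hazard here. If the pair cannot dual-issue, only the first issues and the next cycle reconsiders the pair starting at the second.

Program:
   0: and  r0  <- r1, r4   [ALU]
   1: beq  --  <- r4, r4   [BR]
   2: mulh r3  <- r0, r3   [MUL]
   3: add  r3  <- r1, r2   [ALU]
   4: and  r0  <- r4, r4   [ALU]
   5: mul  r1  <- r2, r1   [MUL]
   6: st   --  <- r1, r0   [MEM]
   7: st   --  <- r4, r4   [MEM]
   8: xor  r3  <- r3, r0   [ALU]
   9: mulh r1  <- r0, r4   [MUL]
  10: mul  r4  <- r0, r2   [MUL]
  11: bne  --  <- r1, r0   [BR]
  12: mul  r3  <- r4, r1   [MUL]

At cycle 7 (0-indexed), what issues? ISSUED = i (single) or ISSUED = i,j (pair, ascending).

ISSUED = 10,11

#0 head=0: and;beq i0&i1 pair
#1 head=2: mulh i2 WAW r3
#2 head=3: add;and i3&i4 pair
#3 head=5: mul i5 RAW r1
#4 head=6: st i6 no-port MEM/MEM
#5 head=7: st;xor i7&i8 pair
#6 head=9: mulh i9 no-port MUL/MUL
#7 head=10: mul;bne i10&i11 pair
#8 head=12: mul i12 tail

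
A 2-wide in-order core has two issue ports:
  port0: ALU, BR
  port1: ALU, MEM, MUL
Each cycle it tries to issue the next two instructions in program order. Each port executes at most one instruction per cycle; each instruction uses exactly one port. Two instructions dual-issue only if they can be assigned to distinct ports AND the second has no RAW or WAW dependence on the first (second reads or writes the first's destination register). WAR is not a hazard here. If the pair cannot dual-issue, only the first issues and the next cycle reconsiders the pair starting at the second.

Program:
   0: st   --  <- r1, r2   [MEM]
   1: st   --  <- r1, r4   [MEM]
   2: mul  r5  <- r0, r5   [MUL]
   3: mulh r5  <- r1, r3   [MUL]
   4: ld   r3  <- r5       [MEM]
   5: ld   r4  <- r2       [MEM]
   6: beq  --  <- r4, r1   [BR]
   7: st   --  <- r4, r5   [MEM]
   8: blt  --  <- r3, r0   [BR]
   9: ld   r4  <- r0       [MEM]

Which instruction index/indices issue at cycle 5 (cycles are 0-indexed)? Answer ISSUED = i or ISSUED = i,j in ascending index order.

ISSUED = 5

  cy0 -> i0 (st.MEM) no-port MEM/MEM
  cy1 -> i1 (st.MEM) no-port MEM/MUL
  cy2 -> i2 (mul.MUL) no-port MUL/MUL
  cy3 -> i3 (mulh.MUL) no-port MUL/MEM
  cy4 -> i4 (ld.MEM) no-port MEM/MEM
  cy5 -> i5 (ld.MEM) RAW r4
  cy6 -> i6,i7 (beq.BR/st.MEM) dual
  cy7 -> i8,i9 (blt.BR/ld.MEM) dual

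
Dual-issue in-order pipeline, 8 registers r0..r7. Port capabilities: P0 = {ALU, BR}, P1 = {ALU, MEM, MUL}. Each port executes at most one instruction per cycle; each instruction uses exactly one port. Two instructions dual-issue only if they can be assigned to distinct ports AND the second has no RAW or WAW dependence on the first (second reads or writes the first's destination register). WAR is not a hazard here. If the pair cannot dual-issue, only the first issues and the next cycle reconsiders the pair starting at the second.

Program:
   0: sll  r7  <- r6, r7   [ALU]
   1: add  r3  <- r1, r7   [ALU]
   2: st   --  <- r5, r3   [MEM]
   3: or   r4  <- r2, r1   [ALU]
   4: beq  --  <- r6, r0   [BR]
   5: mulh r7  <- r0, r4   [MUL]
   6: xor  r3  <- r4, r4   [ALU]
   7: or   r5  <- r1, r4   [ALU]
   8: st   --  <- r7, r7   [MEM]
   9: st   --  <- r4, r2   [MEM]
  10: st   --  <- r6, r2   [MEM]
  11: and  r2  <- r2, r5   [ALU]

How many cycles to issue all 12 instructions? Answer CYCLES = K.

CYCLES = 8

0. sll @i0  | RAW r7
1. add @i1  | RAW r3
2. st or @i2,i3  | dual
3. beq mulh @i4,i5  | dual
4. xor or @i6,i7  | dual
5. st @i8  | no-port MEM/MEM
6. st @i9  | no-port MEM/MEM
7. st and @i10,i11  | dual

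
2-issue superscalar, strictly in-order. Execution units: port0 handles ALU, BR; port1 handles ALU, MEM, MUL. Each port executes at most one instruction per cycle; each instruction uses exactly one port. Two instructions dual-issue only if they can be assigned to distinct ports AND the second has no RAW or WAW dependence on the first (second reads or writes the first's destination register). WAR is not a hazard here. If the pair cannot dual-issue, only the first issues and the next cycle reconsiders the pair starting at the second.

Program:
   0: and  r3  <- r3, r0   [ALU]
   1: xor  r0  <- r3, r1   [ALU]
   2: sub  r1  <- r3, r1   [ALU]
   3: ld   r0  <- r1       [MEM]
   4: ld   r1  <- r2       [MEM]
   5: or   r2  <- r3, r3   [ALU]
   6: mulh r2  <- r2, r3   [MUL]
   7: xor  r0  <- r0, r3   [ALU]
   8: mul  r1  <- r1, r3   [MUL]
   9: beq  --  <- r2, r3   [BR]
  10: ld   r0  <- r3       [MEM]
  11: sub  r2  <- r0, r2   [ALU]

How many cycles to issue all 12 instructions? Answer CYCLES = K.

CYCLES = 8

t=0 i0:and ; RAW r3
t=1 i1/i2:xor sub ; 2-wide
t=2 i3:ld ; no-port MEM/MEM
t=3 i4/i5:ld or ; 2-wide
t=4 i6/i7:mulh xor ; 2-wide
t=5 i8/i9:mul beq ; 2-wide
t=6 i10:ld ; RAW r0
t=7 i11:sub ; tail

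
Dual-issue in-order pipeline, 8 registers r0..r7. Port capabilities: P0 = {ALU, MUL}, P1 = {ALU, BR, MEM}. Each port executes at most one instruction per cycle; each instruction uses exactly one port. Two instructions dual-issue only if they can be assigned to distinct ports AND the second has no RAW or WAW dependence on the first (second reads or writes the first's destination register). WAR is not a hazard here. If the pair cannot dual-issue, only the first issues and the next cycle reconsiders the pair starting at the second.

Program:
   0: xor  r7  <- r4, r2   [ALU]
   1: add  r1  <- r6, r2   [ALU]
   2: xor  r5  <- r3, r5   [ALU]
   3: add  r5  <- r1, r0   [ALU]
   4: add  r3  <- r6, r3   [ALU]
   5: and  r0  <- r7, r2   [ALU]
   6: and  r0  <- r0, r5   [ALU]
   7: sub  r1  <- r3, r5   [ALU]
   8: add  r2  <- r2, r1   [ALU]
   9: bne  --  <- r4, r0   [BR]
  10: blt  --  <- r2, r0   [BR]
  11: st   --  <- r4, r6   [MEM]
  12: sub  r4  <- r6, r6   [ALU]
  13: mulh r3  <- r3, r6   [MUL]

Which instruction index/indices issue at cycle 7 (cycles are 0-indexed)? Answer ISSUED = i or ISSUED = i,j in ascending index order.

ISSUED = 11,12

0. xor.ALU add.ALU @i0/i1  | pair
1. xor.ALU @i2  | WAW r5
2. add.ALU add.ALU @i3/i4  | pair
3. and.ALU @i5  | RAW+WAW r0
4. and.ALU sub.ALU @i6/i7  | pair
5. add.ALU bne.BR @i8/i9  | pair
6. blt.BR @i10  | no-port BR/MEM
7. st.MEM sub.ALU @i11/i12  | pair
8. mulh.MUL @i13  | tail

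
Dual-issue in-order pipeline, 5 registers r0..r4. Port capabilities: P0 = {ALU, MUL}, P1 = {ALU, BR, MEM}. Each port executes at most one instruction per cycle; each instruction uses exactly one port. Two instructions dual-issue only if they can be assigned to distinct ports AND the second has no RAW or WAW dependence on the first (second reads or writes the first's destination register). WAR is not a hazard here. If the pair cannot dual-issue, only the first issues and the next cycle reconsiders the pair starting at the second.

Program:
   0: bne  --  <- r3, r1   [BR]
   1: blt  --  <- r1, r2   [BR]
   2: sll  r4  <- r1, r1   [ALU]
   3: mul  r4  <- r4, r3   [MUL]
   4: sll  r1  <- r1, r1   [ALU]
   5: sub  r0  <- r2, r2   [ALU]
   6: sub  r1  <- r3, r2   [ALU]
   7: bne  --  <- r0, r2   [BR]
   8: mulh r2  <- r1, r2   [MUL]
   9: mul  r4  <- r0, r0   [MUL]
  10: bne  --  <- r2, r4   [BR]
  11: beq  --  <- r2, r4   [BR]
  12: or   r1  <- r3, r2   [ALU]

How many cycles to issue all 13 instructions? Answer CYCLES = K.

CYCLES = 8

#0 head=0: bne.BR i0 no-port BR/BR
#1 head=1: blt.BR+sll.ALU i1+i2 dual
#2 head=3: mul.MUL+sll.ALU i3+i4 dual
#3 head=5: sub.ALU+sub.ALU i5+i6 dual
#4 head=7: bne.BR+mulh.MUL i7+i8 dual
#5 head=9: mul.MUL i9 RAW r4
#6 head=10: bne.BR i10 no-port BR/BR
#7 head=11: beq.BR+or.ALU i11+i12 dual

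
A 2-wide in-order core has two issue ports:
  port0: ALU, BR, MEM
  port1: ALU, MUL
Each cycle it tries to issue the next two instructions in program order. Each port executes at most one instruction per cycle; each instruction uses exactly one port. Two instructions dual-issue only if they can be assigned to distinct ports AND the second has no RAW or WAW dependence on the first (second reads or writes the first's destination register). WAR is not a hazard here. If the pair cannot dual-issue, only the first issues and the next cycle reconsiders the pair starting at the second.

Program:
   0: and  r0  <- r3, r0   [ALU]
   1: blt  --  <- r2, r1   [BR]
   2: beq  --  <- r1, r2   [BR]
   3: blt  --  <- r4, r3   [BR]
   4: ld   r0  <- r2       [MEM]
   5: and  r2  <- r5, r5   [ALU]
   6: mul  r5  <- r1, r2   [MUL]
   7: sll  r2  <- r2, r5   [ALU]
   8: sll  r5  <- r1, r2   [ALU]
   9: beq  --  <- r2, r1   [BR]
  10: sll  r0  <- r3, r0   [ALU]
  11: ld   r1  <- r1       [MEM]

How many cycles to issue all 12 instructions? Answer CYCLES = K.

CYCLES = 8

0. and.ALU+blt.BR @i0,i1  | dual
1. beq.BR @i2  | no-port BR/BR
2. blt.BR @i3  | no-port BR/MEM
3. ld.MEM+and.ALU @i4,i5  | dual
4. mul.MUL @i6  | RAW r5
5. sll.ALU @i7  | RAW r2
6. sll.ALU+beq.BR @i8,i9  | dual
7. sll.ALU+ld.MEM @i10,i11  | dual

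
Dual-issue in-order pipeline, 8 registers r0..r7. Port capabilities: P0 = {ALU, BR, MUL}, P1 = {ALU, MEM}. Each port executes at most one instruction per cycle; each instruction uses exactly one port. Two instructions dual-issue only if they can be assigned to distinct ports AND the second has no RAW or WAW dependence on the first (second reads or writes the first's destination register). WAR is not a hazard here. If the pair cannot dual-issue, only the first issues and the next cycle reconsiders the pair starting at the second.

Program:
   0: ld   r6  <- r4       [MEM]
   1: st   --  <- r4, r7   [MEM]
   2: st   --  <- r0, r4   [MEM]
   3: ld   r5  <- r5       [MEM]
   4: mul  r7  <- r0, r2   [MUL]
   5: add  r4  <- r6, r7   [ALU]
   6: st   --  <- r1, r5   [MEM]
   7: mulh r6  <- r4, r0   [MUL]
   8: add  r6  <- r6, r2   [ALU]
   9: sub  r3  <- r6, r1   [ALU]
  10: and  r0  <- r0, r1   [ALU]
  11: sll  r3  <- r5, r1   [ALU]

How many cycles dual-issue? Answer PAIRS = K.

[0] i0  ld.MEM  -- no-port MEM/MEM
[1] i1  st.MEM  -- no-port MEM/MEM
[2] i2  st.MEM  -- no-port MEM/MEM
[3] i3&i4  ld.MEM/mul.MUL  -- dual
[4] i5&i6  add.ALU/st.MEM  -- dual
[5] i7  mulh.MUL  -- RAW+WAW r6
[6] i8  add.ALU  -- RAW r6
[7] i9&i10  sub.ALU/and.ALU  -- dual
[8] i11  sll.ALU  -- tail

PAIRS = 3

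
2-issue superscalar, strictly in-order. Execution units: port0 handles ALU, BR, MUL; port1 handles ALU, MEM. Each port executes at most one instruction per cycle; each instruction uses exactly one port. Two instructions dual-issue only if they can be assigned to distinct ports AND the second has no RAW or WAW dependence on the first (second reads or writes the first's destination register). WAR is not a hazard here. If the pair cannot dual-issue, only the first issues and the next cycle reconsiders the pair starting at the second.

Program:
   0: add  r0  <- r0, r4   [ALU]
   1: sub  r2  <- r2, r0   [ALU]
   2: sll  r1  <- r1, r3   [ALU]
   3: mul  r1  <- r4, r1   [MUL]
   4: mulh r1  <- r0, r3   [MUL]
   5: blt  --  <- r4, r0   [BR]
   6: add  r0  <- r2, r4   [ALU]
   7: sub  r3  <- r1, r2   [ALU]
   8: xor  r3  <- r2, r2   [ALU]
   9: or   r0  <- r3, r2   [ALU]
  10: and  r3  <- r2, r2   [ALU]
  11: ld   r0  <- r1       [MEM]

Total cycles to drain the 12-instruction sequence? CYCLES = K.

CYCLES = 9

#0 head=0: add i0 RAW r0
#1 head=1: sub+sll i1&i2 dual
#2 head=3: mul i3 no-port MUL/MUL
#3 head=4: mulh i4 no-port MUL/BR
#4 head=5: blt+add i5&i6 dual
#5 head=7: sub i7 WAW r3
#6 head=8: xor i8 RAW r3
#7 head=9: or+and i9&i10 dual
#8 head=11: ld i11 tail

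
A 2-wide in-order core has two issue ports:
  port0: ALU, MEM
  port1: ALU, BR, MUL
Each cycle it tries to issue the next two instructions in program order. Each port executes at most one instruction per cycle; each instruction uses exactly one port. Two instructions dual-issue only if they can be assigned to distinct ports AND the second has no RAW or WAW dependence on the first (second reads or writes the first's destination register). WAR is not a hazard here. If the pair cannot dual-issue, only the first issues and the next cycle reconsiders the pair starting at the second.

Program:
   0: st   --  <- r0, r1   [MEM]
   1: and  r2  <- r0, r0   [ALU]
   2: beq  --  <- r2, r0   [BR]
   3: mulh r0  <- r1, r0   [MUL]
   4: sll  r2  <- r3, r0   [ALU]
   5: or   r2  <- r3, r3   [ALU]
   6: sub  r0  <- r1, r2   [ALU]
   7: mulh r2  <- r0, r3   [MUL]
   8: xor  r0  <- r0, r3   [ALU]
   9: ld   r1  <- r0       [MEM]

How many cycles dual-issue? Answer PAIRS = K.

PAIRS = 2

c0: i0/i1 st+and  pair
c1: i2 beq  no-port BR/MUL
c2: i3 mulh  RAW r0
c3: i4 sll  WAW r2
c4: i5 or  RAW r2
c5: i6 sub  RAW r0
c6: i7/i8 mulh+xor  pair
c7: i9 ld  tail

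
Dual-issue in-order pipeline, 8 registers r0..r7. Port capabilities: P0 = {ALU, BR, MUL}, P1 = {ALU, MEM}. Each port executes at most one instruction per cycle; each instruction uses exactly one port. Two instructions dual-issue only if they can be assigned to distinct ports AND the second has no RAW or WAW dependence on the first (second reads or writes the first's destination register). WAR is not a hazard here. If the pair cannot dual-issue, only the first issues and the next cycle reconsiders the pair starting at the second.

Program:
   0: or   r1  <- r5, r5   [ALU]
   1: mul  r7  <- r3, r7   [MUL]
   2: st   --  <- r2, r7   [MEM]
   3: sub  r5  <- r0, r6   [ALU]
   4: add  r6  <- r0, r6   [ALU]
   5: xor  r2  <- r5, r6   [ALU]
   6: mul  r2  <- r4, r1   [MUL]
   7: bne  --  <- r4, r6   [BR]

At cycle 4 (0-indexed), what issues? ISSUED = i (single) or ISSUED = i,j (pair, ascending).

ISSUED = 6

[0] i0/i1  or;mul  -- dual
[1] i2/i3  st;sub  -- dual
[2] i4  add  -- RAW r6
[3] i5  xor  -- WAW r2
[4] i6  mul  -- no-port MUL/BR
[5] i7  bne  -- tail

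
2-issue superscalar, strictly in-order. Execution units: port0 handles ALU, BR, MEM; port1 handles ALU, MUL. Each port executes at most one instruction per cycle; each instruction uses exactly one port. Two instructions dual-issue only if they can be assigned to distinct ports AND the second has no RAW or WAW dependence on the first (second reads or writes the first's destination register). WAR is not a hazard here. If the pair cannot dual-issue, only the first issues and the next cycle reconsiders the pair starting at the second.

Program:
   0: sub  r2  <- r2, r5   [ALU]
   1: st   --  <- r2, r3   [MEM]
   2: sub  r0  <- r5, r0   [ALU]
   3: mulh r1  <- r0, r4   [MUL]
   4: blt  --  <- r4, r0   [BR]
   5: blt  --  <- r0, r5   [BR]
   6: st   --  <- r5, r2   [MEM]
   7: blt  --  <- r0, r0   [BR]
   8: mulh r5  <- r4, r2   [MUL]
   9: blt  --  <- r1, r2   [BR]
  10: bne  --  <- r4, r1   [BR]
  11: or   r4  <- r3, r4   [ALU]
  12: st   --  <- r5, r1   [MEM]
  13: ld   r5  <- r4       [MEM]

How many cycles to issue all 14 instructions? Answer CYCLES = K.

#0 head=0: sub.ALU i0 RAW r2
#1 head=1: st.MEM+sub.ALU i1+i2 2-wide
#2 head=3: mulh.MUL+blt.BR i3+i4 2-wide
#3 head=5: blt.BR i5 no-port BR/MEM
#4 head=6: st.MEM i6 no-port MEM/BR
#5 head=7: blt.BR+mulh.MUL i7+i8 2-wide
#6 head=9: blt.BR i9 no-port BR/BR
#7 head=10: bne.BR+or.ALU i10+i11 2-wide
#8 head=12: st.MEM i12 no-port MEM/MEM
#9 head=13: ld.MEM i13 tail

CYCLES = 10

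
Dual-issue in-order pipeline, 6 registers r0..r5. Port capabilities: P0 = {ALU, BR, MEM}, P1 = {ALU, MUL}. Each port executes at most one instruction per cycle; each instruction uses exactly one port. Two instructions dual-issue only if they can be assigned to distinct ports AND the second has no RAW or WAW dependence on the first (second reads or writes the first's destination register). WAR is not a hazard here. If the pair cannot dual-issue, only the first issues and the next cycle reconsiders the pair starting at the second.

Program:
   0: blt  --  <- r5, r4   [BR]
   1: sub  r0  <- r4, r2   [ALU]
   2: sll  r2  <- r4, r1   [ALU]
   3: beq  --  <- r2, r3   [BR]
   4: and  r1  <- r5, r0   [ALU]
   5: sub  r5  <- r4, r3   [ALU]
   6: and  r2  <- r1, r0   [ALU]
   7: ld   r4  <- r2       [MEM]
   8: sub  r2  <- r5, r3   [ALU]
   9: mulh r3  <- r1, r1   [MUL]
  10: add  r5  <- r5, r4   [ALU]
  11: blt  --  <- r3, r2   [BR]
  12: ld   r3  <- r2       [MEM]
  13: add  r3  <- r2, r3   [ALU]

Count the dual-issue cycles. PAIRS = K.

[0] i0/i1  blt.BR+sub.ALU  -- 2-wide
[1] i2  sll.ALU  -- RAW r2
[2] i3/i4  beq.BR+and.ALU  -- 2-wide
[3] i5/i6  sub.ALU+and.ALU  -- 2-wide
[4] i7/i8  ld.MEM+sub.ALU  -- 2-wide
[5] i9/i10  mulh.MUL+add.ALU  -- 2-wide
[6] i11  blt.BR  -- no-port BR/MEM
[7] i12  ld.MEM  -- RAW+WAW r3
[8] i13  add.ALU  -- tail

PAIRS = 5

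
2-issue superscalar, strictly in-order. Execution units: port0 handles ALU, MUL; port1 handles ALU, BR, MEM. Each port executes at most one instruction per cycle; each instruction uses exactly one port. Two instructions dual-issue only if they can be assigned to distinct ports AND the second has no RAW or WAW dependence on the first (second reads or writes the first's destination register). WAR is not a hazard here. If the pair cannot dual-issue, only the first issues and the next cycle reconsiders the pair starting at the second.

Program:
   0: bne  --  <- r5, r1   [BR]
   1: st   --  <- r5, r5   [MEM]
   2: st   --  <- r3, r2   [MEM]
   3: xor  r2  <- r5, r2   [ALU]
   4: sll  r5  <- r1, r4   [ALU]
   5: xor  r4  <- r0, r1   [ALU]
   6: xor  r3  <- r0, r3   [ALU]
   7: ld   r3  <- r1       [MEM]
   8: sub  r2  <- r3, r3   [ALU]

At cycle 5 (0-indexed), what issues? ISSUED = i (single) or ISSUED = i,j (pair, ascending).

ISSUED = 7

#0 head=0: bne i0 no-port BR/MEM
#1 head=1: st i1 no-port MEM/MEM
#2 head=2: st xor i2&i3 pair
#3 head=4: sll xor i4&i5 pair
#4 head=6: xor i6 WAW r3
#5 head=7: ld i7 RAW r3
#6 head=8: sub i8 tail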